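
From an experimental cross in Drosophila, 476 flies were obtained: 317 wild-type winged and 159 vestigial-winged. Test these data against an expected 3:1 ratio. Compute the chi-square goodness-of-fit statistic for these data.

The 3:1 ratio has 4 parts, so with N = 476 the expected counts are:
  wild-type winged: 476 × 3/4 = 357
  vestigial-winged: 476 × 1/4 = 119
χ² = Σ (O − E)² / E
  wild-type winged: (317 − 357)² / 357 = 4.4818
  vestigial-winged: (159 − 119)² / 119 = 13.4454
χ² = 4.4818 + 13.4454 = 17.9272 ≈ 17.927

17.927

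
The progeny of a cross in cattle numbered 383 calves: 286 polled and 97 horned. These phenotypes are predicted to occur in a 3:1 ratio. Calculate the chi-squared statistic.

0.022

Under the 3:1 hypothesis (Σ ratio = 4, N = 383):
  polled: 383 × 3/4 = 287.25
  horned: 383 × 1/4 = 95.75
χ² = Σ (O − E)² / E
  polled: (286 − 287.25)² / 287.25 = 0.0054
  horned: (97 − 95.75)² / 95.75 = 0.0163
χ² = 0.0054 + 0.0163 = 0.0217 ≈ 0.022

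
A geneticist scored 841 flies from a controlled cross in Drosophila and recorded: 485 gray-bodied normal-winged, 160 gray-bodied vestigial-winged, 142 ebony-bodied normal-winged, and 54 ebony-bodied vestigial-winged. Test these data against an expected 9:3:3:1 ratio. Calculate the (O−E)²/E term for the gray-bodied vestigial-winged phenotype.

0.034

Under the 9:3:3:1 hypothesis (Σ ratio = 16, N = 841):
  gray-bodied normal-winged: 841 × 9/16 = 473.0625
  gray-bodied vestigial-winged: 841 × 3/16 = 157.6875
  ebony-bodied normal-winged: 841 × 3/16 = 157.6875
  ebony-bodied vestigial-winged: 841 × 1/16 = 52.5625
Contribution of gray-bodied vestigial-winged: (160 − 157.6875)² / 157.6875 = 0.0339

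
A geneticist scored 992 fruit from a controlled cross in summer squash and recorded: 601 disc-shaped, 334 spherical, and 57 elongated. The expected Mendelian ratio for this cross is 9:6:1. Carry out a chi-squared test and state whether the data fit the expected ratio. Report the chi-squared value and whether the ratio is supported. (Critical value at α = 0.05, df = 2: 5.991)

7.599; not consistent

Expected counts for N = 992 under a 9:6:1 ratio (total parts = 16):
  disc-shaped: 992 × 9/16 = 558
  spherical: 992 × 6/16 = 372
  elongated: 992 × 1/16 = 62
χ² = Σ (O − E)² / E
  disc-shaped: (601 − 558)² / 558 = 3.3136
  spherical: (334 − 372)² / 372 = 3.8817
  elongated: (57 − 62)² / 62 = 0.4032
χ² = 3.3136 + 3.8817 + 0.4032 = 7.5985 ≈ 7.599
Degrees of freedom = 3 − 1 = 2; critical value at α = 0.05 is 5.991.
Since 7.599 > 5.991, we reject the null hypothesis — the data do not fit the 9:6:1 ratio.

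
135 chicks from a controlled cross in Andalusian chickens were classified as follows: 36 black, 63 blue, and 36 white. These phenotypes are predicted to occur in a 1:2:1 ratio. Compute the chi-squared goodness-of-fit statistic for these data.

Total ratio parts = 4. Expected numbers out of 135:
  black: 135 × 1/4 = 33.75
  blue: 135 × 2/4 = 67.5
  white: 135 × 1/4 = 33.75
χ² = Σ (O − E)² / E
  black: (36 − 33.75)² / 33.75 = 0.1500
  blue: (63 − 67.5)² / 67.5 = 0.3000
  white: (36 − 33.75)² / 33.75 = 0.1500
χ² = 0.1500 + 0.3000 + 0.1500 = 0.600

0.600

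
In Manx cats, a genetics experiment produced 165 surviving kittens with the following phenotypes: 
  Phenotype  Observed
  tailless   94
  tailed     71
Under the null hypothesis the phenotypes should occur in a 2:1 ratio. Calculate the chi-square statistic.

Expected counts for N = 165 under a 2:1 ratio (total parts = 3):
  tailless: 165 × 2/3 = 110
  tailed: 165 × 1/3 = 55
χ² = Σ (O − E)² / E
  tailless: (94 − 110)² / 110 = 2.3273
  tailed: (71 − 55)² / 55 = 4.6545
χ² = 2.3273 + 4.6545 = 6.9818 ≈ 6.982

6.982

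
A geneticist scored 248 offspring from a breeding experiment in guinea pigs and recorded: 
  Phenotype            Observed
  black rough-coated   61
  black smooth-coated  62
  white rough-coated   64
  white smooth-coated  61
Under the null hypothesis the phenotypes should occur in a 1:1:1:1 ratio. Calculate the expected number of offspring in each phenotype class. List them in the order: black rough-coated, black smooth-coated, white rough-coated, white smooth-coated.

62, 62, 62, 62

Total ratio parts = 4. Expected numbers out of 248:
  black rough-coated: 248 × 1/4 = 62
  black smooth-coated: 248 × 1/4 = 62
  white rough-coated: 248 × 1/4 = 62
  white smooth-coated: 248 × 1/4 = 62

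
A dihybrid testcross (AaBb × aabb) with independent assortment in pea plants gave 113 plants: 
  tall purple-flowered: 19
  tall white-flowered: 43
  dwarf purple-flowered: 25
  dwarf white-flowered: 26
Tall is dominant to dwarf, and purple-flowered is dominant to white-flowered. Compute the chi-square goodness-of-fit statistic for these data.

11.283

A dihybrid testcross with independent assortment gives a 1:1:1:1 ratio.
Expected counts for N = 113 under a 1:1:1:1 ratio (total parts = 4):
  tall purple-flowered: 113 × 1/4 = 28.25
  tall white-flowered: 113 × 1/4 = 28.25
  dwarf purple-flowered: 113 × 1/4 = 28.25
  dwarf white-flowered: 113 × 1/4 = 28.25
χ² = Σ (O − E)² / E
  tall purple-flowered: (19 − 28.25)² / 28.25 = 3.0288
  tall white-flowered: (43 − 28.25)² / 28.25 = 7.7013
  dwarf purple-flowered: (25 − 28.25)² / 28.25 = 0.3739
  dwarf white-flowered: (26 − 28.25)² / 28.25 = 0.1792
χ² = 3.0288 + 7.7013 + 0.3739 + 0.1792 = 11.2832 ≈ 11.283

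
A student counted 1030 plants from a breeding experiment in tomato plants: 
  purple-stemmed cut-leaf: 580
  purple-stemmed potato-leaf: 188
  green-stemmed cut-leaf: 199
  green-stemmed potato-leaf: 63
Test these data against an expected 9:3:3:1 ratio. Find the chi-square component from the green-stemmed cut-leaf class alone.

0.179

Expected counts for N = 1030 under a 9:3:3:1 ratio (total parts = 16):
  purple-stemmed cut-leaf: 1030 × 9/16 = 579.375
  purple-stemmed potato-leaf: 1030 × 3/16 = 193.125
  green-stemmed cut-leaf: 1030 × 3/16 = 193.125
  green-stemmed potato-leaf: 1030 × 1/16 = 64.375
Contribution of green-stemmed cut-leaf: (199 − 193.125)² / 193.125 = 0.1787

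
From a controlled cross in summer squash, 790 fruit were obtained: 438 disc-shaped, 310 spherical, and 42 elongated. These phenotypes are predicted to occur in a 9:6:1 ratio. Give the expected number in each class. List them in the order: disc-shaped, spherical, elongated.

444.375, 296.25, 49.375

The 9:6:1 ratio has 16 parts, so with N = 790 the expected counts are:
  disc-shaped: 790 × 9/16 = 444.375
  spherical: 790 × 6/16 = 296.25
  elongated: 790 × 1/16 = 49.375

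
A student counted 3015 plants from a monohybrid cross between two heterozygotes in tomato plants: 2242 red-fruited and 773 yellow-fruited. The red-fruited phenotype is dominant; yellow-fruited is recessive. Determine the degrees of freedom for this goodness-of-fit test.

For a monohybrid cross between heterozygotes with complete dominance, the expected phenotypic ratio is 3:1.
A goodness-of-fit test with 2 phenotype classes has df = 2 − 1 = 1.

1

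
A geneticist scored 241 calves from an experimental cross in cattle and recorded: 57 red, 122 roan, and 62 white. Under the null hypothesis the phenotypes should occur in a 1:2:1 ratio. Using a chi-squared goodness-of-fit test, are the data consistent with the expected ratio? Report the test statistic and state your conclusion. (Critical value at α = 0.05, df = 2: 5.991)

0.245; consistent

Under the 1:2:1 hypothesis (Σ ratio = 4, N = 241):
  red: 241 × 1/4 = 60.25
  roan: 241 × 2/4 = 120.5
  white: 241 × 1/4 = 60.25
χ² = Σ (O − E)² / E
  red: (57 − 60.25)² / 60.25 = 0.1753
  roan: (122 − 120.5)² / 120.5 = 0.0187
  white: (62 − 60.25)² / 60.25 = 0.0508
χ² = 0.1753 + 0.0187 + 0.0508 = 0.2448 ≈ 0.245
Degrees of freedom = 3 − 1 = 2; critical value at α = 0.05 is 5.991.
Since 0.245 < 5.991, we fail to reject the null hypothesis — the data are consistent with the 1:2:1 ratio.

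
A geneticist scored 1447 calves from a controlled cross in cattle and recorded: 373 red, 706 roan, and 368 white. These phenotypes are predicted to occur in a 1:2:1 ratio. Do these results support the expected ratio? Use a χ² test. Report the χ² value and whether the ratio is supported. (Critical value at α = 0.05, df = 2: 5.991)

Total ratio parts = 4. Expected numbers out of 1447:
  red: 1447 × 1/4 = 361.75
  roan: 1447 × 2/4 = 723.5
  white: 1447 × 1/4 = 361.75
χ² = Σ (O − E)² / E
  red: (373 − 361.75)² / 361.75 = 0.3499
  roan: (706 − 723.5)² / 723.5 = 0.4233
  white: (368 − 361.75)² / 361.75 = 0.1080
χ² = 0.3499 + 0.4233 + 0.1080 = 0.8812 ≈ 0.881
Degrees of freedom = 3 − 1 = 2; critical value at α = 0.05 is 5.991.
Since 0.881 < 5.991, we fail to reject the null hypothesis — the data are consistent with the 1:2:1 ratio.

0.881; consistent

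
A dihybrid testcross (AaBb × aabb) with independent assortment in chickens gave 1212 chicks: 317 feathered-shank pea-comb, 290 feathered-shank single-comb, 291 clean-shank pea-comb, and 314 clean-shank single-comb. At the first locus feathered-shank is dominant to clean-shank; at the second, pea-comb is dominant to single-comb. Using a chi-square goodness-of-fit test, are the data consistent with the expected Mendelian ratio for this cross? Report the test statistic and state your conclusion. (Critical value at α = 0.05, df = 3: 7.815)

A dihybrid testcross with independent assortment gives a 1:1:1:1 ratio.
Expected counts for N = 1212 under a 1:1:1:1 ratio (total parts = 4):
  feathered-shank pea-comb: 1212 × 1/4 = 303
  feathered-shank single-comb: 1212 × 1/4 = 303
  clean-shank pea-comb: 1212 × 1/4 = 303
  clean-shank single-comb: 1212 × 1/4 = 303
χ² = Σ (O − E)² / E
  feathered-shank pea-comb: (317 − 303)² / 303 = 0.6469
  feathered-shank single-comb: (290 − 303)² / 303 = 0.5578
  clean-shank pea-comb: (291 − 303)² / 303 = 0.4752
  clean-shank single-comb: (314 − 303)² / 303 = 0.3993
χ² = 0.6469 + 0.5578 + 0.4752 + 0.3993 = 2.0792 ≈ 2.079
Degrees of freedom = 4 − 1 = 3; critical value at α = 0.05 is 7.815.
Since 2.079 < 7.815, we fail to reject the null hypothesis — the data are consistent with the 1:1:1:1 ratio.

2.079; consistent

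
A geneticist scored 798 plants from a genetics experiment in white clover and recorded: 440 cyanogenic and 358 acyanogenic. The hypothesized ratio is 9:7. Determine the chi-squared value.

Total ratio parts = 16. Expected numbers out of 798:
  cyanogenic: 798 × 9/16 = 448.875
  acyanogenic: 798 × 7/16 = 349.125
χ² = Σ (O − E)² / E
  cyanogenic: (440 − 448.875)² / 448.875 = 0.1755
  acyanogenic: (358 − 349.125)² / 349.125 = 0.2256
χ² = 0.1755 + 0.2256 = 0.4011 ≈ 0.401

0.401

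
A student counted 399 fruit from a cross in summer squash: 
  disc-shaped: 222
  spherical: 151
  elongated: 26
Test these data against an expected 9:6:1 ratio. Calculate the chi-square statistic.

The 9:6:1 ratio has 16 parts, so with N = 399 the expected counts are:
  disc-shaped: 399 × 9/16 = 224.4375
  spherical: 399 × 6/16 = 149.625
  elongated: 399 × 1/16 = 24.9375
χ² = Σ (O − E)² / E
  disc-shaped: (222 − 224.4375)² / 224.4375 = 0.0265
  spherical: (151 − 149.625)² / 149.625 = 0.0126
  elongated: (26 − 24.9375)² / 24.9375 = 0.0453
χ² = 0.0265 + 0.0126 + 0.0453 = 0.0844 ≈ 0.084

0.084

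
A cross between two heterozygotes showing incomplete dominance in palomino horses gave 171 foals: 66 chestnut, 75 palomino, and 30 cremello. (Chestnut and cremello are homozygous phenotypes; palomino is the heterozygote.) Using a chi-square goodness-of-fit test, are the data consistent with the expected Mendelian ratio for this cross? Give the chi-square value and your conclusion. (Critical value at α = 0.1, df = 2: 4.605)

With incomplete dominance, a heterozygote × heterozygote cross gives a 1:2:1 phenotypic ratio.
Expected counts for N = 171 under a 1:2:1 ratio (total parts = 4):
  chestnut: 171 × 1/4 = 42.75
  palomino: 171 × 2/4 = 85.5
  cremello: 171 × 1/4 = 42.75
χ² = Σ (O − E)² / E
  chestnut: (66 − 42.75)² / 42.75 = 12.6447
  palomino: (75 − 85.5)² / 85.5 = 1.2895
  cremello: (30 − 42.75)² / 42.75 = 3.8026
χ² = 12.6447 + 1.2895 + 3.8026 = 17.7368 ≈ 17.737
Degrees of freedom = 3 − 1 = 2; critical value at α = 0.1 is 4.605.
Since 17.737 > 4.605, we reject the null hypothesis — the data do not fit the 1:2:1 ratio.

17.737; not consistent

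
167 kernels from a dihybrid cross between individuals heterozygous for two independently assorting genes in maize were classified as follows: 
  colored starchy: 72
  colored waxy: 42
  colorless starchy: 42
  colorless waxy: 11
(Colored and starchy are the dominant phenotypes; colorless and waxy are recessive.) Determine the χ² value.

12.449

A dihybrid F₂ with independent assortment and complete dominance at both loci gives a 9:3:3:1 phenotypic ratio.
Expected counts for N = 167 under a 9:3:3:1 ratio (total parts = 16):
  colored starchy: 167 × 9/16 = 93.9375
  colored waxy: 167 × 3/16 = 31.3125
  colorless starchy: 167 × 3/16 = 31.3125
  colorless waxy: 167 × 1/16 = 10.4375
χ² = Σ (O − E)² / E
  colored starchy: (72 − 93.9375)² / 93.9375 = 5.1231
  colored waxy: (42 − 31.3125)² / 31.3125 = 3.6478
  colorless starchy: (42 − 31.3125)² / 31.3125 = 3.6478
  colorless waxy: (11 − 10.4375)² / 10.4375 = 0.0303
χ² = 5.1231 + 3.6478 + 3.6478 + 0.0303 = 12.449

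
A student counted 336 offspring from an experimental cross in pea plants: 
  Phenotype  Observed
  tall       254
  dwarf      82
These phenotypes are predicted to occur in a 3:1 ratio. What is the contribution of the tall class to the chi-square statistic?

Expected counts for N = 336 under a 3:1 ratio (total parts = 4):
  tall: 336 × 3/4 = 252
  dwarf: 336 × 1/4 = 84
Contribution of tall: (254 − 252)² / 252 = 0.0159

0.016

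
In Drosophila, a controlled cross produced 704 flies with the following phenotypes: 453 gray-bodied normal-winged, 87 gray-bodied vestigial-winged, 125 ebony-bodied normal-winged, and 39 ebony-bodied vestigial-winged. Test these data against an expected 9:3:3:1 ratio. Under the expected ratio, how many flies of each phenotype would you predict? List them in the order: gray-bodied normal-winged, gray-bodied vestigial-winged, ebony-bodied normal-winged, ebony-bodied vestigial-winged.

396, 132, 132, 44

Under the 9:3:3:1 hypothesis (Σ ratio = 16, N = 704):
  gray-bodied normal-winged: 704 × 9/16 = 396
  gray-bodied vestigial-winged: 704 × 3/16 = 132
  ebony-bodied normal-winged: 704 × 3/16 = 132
  ebony-bodied vestigial-winged: 704 × 1/16 = 44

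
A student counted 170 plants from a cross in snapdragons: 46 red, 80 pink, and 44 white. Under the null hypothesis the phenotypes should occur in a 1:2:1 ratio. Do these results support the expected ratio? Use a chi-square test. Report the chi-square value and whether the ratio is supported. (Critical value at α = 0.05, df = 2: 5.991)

The 1:2:1 ratio has 4 parts, so with N = 170 the expected counts are:
  red: 170 × 1/4 = 42.5
  pink: 170 × 2/4 = 85
  white: 170 × 1/4 = 42.5
χ² = Σ (O − E)² / E
  red: (46 − 42.5)² / 42.5 = 0.2882
  pink: (80 − 85)² / 85 = 0.2941
  white: (44 − 42.5)² / 42.5 = 0.0529
χ² = 0.2882 + 0.2941 + 0.0529 = 0.6352 ≈ 0.635
Degrees of freedom = 3 − 1 = 2; critical value at α = 0.05 is 5.991.
Since 0.635 < 5.991, we fail to reject the null hypothesis — the data are consistent with the 1:2:1 ratio.

0.635; consistent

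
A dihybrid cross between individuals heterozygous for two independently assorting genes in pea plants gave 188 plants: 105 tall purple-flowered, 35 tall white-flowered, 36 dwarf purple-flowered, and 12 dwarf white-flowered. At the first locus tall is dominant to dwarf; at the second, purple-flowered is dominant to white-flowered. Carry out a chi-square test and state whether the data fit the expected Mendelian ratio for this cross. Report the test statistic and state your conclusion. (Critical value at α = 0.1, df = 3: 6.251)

A dihybrid F₂ with independent assortment and complete dominance at both loci gives a 9:3:3:1 phenotypic ratio.
Total ratio parts = 16. Expected numbers out of 188:
  tall purple-flowered: 188 × 9/16 = 105.75
  tall white-flowered: 188 × 3/16 = 35.25
  dwarf purple-flowered: 188 × 3/16 = 35.25
  dwarf white-flowered: 188 × 1/16 = 11.75
χ² = Σ (O − E)² / E
  tall purple-flowered: (105 − 105.75)² / 105.75 = 0.0053
  tall white-flowered: (35 − 35.25)² / 35.25 = 0.0018
  dwarf purple-flowered: (36 − 35.25)² / 35.25 = 0.0160
  dwarf white-flowered: (12 − 11.75)² / 11.75 = 0.0053
χ² = 0.0053 + 0.0018 + 0.0160 + 0.0053 = 0.0284 ≈ 0.028
Degrees of freedom = 4 − 1 = 3; critical value at α = 0.1 is 6.251.
Since 0.028 < 6.251, we fail to reject the null hypothesis — the data are consistent with the 9:3:3:1 ratio.

0.028; consistent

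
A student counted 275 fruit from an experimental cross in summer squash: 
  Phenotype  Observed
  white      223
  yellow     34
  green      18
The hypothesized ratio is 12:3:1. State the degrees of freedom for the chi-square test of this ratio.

A goodness-of-fit test with 3 phenotype classes has df = 3 − 1 = 2.

2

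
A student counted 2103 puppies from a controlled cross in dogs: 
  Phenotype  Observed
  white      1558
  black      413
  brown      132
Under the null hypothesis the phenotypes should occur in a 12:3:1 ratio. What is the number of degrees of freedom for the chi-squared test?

2

A goodness-of-fit test with 3 phenotype classes has df = 3 − 1 = 2.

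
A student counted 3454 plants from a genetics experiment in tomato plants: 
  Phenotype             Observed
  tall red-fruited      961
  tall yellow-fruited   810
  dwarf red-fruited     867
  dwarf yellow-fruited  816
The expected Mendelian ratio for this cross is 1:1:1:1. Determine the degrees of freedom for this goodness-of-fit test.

A goodness-of-fit test with 4 phenotype classes has df = 4 − 1 = 3.

3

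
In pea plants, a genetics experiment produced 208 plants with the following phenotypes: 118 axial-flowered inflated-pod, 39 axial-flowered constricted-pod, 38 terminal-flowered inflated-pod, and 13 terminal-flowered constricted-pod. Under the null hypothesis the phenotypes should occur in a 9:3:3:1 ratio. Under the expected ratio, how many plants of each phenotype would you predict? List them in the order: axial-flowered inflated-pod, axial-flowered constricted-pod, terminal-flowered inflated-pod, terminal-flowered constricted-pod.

Expected counts for N = 208 under a 9:3:3:1 ratio (total parts = 16):
  axial-flowered inflated-pod: 208 × 9/16 = 117
  axial-flowered constricted-pod: 208 × 3/16 = 39
  terminal-flowered inflated-pod: 208 × 3/16 = 39
  terminal-flowered constricted-pod: 208 × 1/16 = 13

117, 39, 39, 13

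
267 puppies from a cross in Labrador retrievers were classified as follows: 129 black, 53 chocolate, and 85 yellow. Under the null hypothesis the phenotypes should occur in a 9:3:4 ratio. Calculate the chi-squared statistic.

Total ratio parts = 16. Expected numbers out of 267:
  black: 267 × 9/16 = 150.1875
  chocolate: 267 × 3/16 = 50.0625
  yellow: 267 × 4/16 = 66.75
χ² = Σ (O − E)² / E
  black: (129 − 150.1875)² / 150.1875 = 2.9890
  chocolate: (53 − 50.0625)² / 50.0625 = 0.1724
  yellow: (85 − 66.75)² / 66.75 = 4.9897
χ² = 2.9890 + 0.1724 + 4.9897 = 8.1511 ≈ 8.151

8.151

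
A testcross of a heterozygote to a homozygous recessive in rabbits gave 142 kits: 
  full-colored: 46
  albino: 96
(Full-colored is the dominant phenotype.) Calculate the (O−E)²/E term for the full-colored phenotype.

A testcross of a heterozygote (Aa × aa) gives a 1:1 phenotypic ratio.
Under the 1:1 hypothesis (Σ ratio = 2, N = 142):
  full-colored: 142 × 1/2 = 71
  albino: 142 × 1/2 = 71
Contribution of full-colored: (46 − 71)² / 71 = 8.8028

8.803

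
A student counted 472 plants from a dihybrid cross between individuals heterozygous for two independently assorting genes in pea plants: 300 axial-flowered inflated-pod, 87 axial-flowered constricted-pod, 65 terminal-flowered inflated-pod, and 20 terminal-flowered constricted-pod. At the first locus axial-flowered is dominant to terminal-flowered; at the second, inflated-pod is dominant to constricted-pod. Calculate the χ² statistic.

13.808

A dihybrid F₂ with independent assortment and complete dominance at both loci gives a 9:3:3:1 phenotypic ratio.
Expected counts for N = 472 under a 9:3:3:1 ratio (total parts = 16):
  axial-flowered inflated-pod: 472 × 9/16 = 265.5
  axial-flowered constricted-pod: 472 × 3/16 = 88.5
  terminal-flowered inflated-pod: 472 × 3/16 = 88.5
  terminal-flowered constricted-pod: 472 × 1/16 = 29.5
χ² = Σ (O − E)² / E
  axial-flowered inflated-pod: (300 − 265.5)² / 265.5 = 4.4831
  axial-flowered constricted-pod: (87 − 88.5)² / 88.5 = 0.0254
  terminal-flowered inflated-pod: (65 − 88.5)² / 88.5 = 6.2401
  terminal-flowered constricted-pod: (20 − 29.5)² / 29.5 = 3.0593
χ² = 4.4831 + 0.0254 + 6.2401 + 3.0593 = 13.8079 ≈ 13.808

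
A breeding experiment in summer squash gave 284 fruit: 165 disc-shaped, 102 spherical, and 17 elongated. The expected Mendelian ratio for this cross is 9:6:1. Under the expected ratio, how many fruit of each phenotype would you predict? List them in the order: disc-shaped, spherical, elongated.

159.75, 106.5, 17.75

Under the 9:6:1 hypothesis (Σ ratio = 16, N = 284):
  disc-shaped: 284 × 9/16 = 159.75
  spherical: 284 × 6/16 = 106.5
  elongated: 284 × 1/16 = 17.75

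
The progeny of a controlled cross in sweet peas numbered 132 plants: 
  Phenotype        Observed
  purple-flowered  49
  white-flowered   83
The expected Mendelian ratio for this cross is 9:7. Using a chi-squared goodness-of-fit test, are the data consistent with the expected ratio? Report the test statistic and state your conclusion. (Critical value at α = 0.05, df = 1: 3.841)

19.627; not consistent

The 9:7 ratio has 16 parts, so with N = 132 the expected counts are:
  purple-flowered: 132 × 9/16 = 74.25
  white-flowered: 132 × 7/16 = 57.75
χ² = Σ (O − E)² / E
  purple-flowered: (49 − 74.25)² / 74.25 = 8.5867
  white-flowered: (83 − 57.75)² / 57.75 = 11.0400
χ² = 8.5867 + 11.0400 = 19.6267 ≈ 19.627
Degrees of freedom = 2 − 1 = 1; critical value at α = 0.05 is 3.841.
Since 19.627 > 3.841, we reject the null hypothesis — the data do not fit the 9:7 ratio.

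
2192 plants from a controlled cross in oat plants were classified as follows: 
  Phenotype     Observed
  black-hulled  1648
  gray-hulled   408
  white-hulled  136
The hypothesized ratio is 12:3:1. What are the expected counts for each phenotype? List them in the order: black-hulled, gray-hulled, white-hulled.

The 12:3:1 ratio has 16 parts, so with N = 2192 the expected counts are:
  black-hulled: 2192 × 12/16 = 1644
  gray-hulled: 2192 × 3/16 = 411
  white-hulled: 2192 × 1/16 = 137

1644, 411, 137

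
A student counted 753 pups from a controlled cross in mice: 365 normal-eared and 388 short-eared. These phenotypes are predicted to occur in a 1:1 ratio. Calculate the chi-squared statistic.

0.703

Total ratio parts = 2. Expected numbers out of 753:
  normal-eared: 753 × 1/2 = 376.5
  short-eared: 753 × 1/2 = 376.5
χ² = Σ (O − E)² / E
  normal-eared: (365 − 376.5)² / 376.5 = 0.3513
  short-eared: (388 − 376.5)² / 376.5 = 0.3513
χ² = 0.3513 + 0.3513 = 0.7026 ≈ 0.703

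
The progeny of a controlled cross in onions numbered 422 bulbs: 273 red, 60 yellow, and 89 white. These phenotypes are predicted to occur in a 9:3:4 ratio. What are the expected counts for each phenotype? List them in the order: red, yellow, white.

237.375, 79.125, 105.5

Total ratio parts = 16. Expected numbers out of 422:
  red: 422 × 9/16 = 237.375
  yellow: 422 × 3/16 = 79.125
  white: 422 × 4/16 = 105.5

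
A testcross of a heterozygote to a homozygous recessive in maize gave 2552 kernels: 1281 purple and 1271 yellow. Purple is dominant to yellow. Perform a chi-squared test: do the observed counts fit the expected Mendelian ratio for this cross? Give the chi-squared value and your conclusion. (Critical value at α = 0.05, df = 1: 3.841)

A testcross of a heterozygote (Aa × aa) gives a 1:1 phenotypic ratio.
Expected counts for N = 2552 under a 1:1 ratio (total parts = 2):
  purple: 2552 × 1/2 = 1276
  yellow: 2552 × 1/2 = 1276
χ² = Σ (O − E)² / E
  purple: (1281 − 1276)² / 1276 = 0.0196
  yellow: (1271 − 1276)² / 1276 = 0.0196
χ² = 0.0196 + 0.0196 = 0.0392 ≈ 0.039
Degrees of freedom = 2 − 1 = 1; critical value at α = 0.05 is 3.841.
Since 0.039 < 3.841, we fail to reject the null hypothesis — the data are consistent with the 1:1 ratio.

0.039; consistent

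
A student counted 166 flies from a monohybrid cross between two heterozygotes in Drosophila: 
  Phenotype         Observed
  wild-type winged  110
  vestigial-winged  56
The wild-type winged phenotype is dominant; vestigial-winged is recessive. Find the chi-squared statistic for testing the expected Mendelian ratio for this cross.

6.755

For a monohybrid cross between heterozygotes with complete dominance, the expected phenotypic ratio is 3:1.
Total ratio parts = 4. Expected numbers out of 166:
  wild-type winged: 166 × 3/4 = 124.5
  vestigial-winged: 166 × 1/4 = 41.5
χ² = Σ (O − E)² / E
  wild-type winged: (110 − 124.5)² / 124.5 = 1.6888
  vestigial-winged: (56 − 41.5)² / 41.5 = 5.0663
χ² = 1.6888 + 5.0663 = 6.7551 ≈ 6.755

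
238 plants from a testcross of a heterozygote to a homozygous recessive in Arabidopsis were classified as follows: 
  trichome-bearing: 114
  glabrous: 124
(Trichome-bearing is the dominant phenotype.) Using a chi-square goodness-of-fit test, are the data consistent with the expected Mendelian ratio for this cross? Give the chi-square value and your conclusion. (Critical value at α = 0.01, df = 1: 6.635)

0.420; consistent

A testcross of a heterozygote (Aa × aa) gives a 1:1 phenotypic ratio.
Total ratio parts = 2. Expected numbers out of 238:
  trichome-bearing: 238 × 1/2 = 119
  glabrous: 238 × 1/2 = 119
χ² = Σ (O − E)² / E
  trichome-bearing: (114 − 119)² / 119 = 0.2101
  glabrous: (124 − 119)² / 119 = 0.2101
χ² = 0.2101 + 0.2101 = 0.4202 ≈ 0.420
Degrees of freedom = 2 − 1 = 1; critical value at α = 0.01 is 6.635.
Since 0.420 < 6.635, we fail to reject the null hypothesis — the data are consistent with the 1:1 ratio.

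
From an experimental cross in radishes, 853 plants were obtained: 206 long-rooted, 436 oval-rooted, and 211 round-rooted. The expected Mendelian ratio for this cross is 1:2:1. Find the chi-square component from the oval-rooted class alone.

Total ratio parts = 4. Expected numbers out of 853:
  long-rooted: 853 × 1/4 = 213.25
  oval-rooted: 853 × 2/4 = 426.5
  round-rooted: 853 × 1/4 = 213.25
Contribution of oval-rooted: (436 − 426.5)² / 426.5 = 0.2116

0.212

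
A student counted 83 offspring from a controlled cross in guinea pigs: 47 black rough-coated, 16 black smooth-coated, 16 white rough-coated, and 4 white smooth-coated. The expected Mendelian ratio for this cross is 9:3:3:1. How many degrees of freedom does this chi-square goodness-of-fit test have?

3

A goodness-of-fit test with 4 phenotype classes has df = 4 − 1 = 3.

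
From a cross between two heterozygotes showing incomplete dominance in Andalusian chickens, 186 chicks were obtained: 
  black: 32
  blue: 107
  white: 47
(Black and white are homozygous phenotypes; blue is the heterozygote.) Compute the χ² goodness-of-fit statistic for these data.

With incomplete dominance, a heterozygote × heterozygote cross gives a 1:2:1 phenotypic ratio.
Expected counts for N = 186 under a 1:2:1 ratio (total parts = 4):
  black: 186 × 1/4 = 46.5
  blue: 186 × 2/4 = 93
  white: 186 × 1/4 = 46.5
χ² = Σ (O − E)² / E
  black: (32 − 46.5)² / 46.5 = 4.5215
  blue: (107 − 93)² / 93 = 2.1075
  white: (47 − 46.5)² / 46.5 = 0.0054
χ² = 4.5215 + 2.1075 + 0.0054 = 6.6344 ≈ 6.634

6.634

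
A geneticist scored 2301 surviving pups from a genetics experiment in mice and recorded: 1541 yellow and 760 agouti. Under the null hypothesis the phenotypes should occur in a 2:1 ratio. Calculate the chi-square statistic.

0.096

Under the 2:1 hypothesis (Σ ratio = 3, N = 2301):
  yellow: 2301 × 2/3 = 1534
  agouti: 2301 × 1/3 = 767
χ² = Σ (O − E)² / E
  yellow: (1541 − 1534)² / 1534 = 0.0319
  agouti: (760 − 767)² / 767 = 0.0639
χ² = 0.0319 + 0.0639 = 0.0958 ≈ 0.096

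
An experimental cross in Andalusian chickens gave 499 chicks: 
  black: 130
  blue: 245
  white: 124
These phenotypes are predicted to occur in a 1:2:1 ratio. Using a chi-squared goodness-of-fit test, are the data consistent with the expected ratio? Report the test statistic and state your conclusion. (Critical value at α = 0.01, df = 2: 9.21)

0.307; consistent

Total ratio parts = 4. Expected numbers out of 499:
  black: 499 × 1/4 = 124.75
  blue: 499 × 2/4 = 249.5
  white: 499 × 1/4 = 124.75
χ² = Σ (O − E)² / E
  black: (130 − 124.75)² / 124.75 = 0.2209
  blue: (245 − 249.5)² / 249.5 = 0.0812
  white: (124 − 124.75)² / 124.75 = 0.0045
χ² = 0.2209 + 0.0812 + 0.0045 = 0.3066 ≈ 0.307
Degrees of freedom = 3 − 1 = 2; critical value at α = 0.01 is 9.21.
Since 0.307 < 9.21, we fail to reject the null hypothesis — the data are consistent with the 1:2:1 ratio.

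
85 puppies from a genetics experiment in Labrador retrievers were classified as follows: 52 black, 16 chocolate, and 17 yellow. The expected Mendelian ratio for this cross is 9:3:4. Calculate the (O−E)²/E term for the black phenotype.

0.367

Expected counts for N = 85 under a 9:3:4 ratio (total parts = 16):
  black: 85 × 9/16 = 47.8125
  chocolate: 85 × 3/16 = 15.9375
  yellow: 85 × 4/16 = 21.25
Contribution of black: (52 − 47.8125)² / 47.8125 = 0.3667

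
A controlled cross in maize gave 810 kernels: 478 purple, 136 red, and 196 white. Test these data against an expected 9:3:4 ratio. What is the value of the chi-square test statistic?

The 9:3:4 ratio has 16 parts, so with N = 810 the expected counts are:
  purple: 810 × 9/16 = 455.625
  red: 810 × 3/16 = 151.875
  white: 810 × 4/16 = 202.5
χ² = Σ (O − E)² / E
  purple: (478 − 455.625)² / 455.625 = 1.0988
  red: (136 − 151.875)² / 151.875 = 1.6594
  white: (196 − 202.5)² / 202.5 = 0.2086
χ² = 1.0988 + 1.6594 + 0.2086 = 2.9668 ≈ 2.967

2.967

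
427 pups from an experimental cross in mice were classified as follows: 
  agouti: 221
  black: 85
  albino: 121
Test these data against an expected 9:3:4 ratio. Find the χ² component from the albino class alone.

Expected counts for N = 427 under a 9:3:4 ratio (total parts = 16):
  agouti: 427 × 9/16 = 240.1875
  black: 427 × 3/16 = 80.0625
  albino: 427 × 4/16 = 106.75
Contribution of albino: (121 − 106.75)² / 106.75 = 1.9022

1.902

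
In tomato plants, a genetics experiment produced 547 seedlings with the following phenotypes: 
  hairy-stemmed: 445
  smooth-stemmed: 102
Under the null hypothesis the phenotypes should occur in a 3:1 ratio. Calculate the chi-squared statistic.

Expected counts for N = 547 under a 3:1 ratio (total parts = 4):
  hairy-stemmed: 547 × 3/4 = 410.25
  smooth-stemmed: 547 × 1/4 = 136.75
χ² = Σ (O − E)² / E
  hairy-stemmed: (445 − 410.25)² / 410.25 = 2.9435
  smooth-stemmed: (102 − 136.75)² / 136.75 = 8.8304
χ² = 2.9435 + 8.8304 = 11.7739 ≈ 11.774

11.774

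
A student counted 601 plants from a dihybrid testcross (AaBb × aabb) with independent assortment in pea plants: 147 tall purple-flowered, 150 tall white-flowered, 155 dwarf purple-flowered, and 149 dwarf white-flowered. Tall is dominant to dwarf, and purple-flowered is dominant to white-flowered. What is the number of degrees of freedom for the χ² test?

A dihybrid testcross with independent assortment gives a 1:1:1:1 ratio.
A goodness-of-fit test with 4 phenotype classes has df = 4 − 1 = 3.

3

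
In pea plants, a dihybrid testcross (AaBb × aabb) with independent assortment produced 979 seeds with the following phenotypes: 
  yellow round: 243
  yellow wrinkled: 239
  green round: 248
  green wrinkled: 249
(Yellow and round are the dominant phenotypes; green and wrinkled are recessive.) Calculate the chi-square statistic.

0.265

A dihybrid testcross with independent assortment gives a 1:1:1:1 ratio.
Under the 1:1:1:1 hypothesis (Σ ratio = 4, N = 979):
  yellow round: 979 × 1/4 = 244.75
  yellow wrinkled: 979 × 1/4 = 244.75
  green round: 979 × 1/4 = 244.75
  green wrinkled: 979 × 1/4 = 244.75
χ² = Σ (O − E)² / E
  yellow round: (243 − 244.75)² / 244.75 = 0.0125
  yellow wrinkled: (239 − 244.75)² / 244.75 = 0.1351
  green round: (248 − 244.75)² / 244.75 = 0.0432
  green wrinkled: (249 − 244.75)² / 244.75 = 0.0738
χ² = 0.0125 + 0.1351 + 0.0432 + 0.0738 = 0.2646 ≈ 0.265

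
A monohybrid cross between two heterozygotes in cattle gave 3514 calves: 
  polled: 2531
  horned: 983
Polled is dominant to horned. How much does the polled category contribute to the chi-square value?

4.144

For a monohybrid cross between heterozygotes with complete dominance, the expected phenotypic ratio is 3:1.
The 3:1 ratio has 4 parts, so with N = 3514 the expected counts are:
  polled: 3514 × 3/4 = 2635.5
  horned: 3514 × 1/4 = 878.5
Contribution of polled: (2531 − 2635.5)² / 2635.5 = 4.1435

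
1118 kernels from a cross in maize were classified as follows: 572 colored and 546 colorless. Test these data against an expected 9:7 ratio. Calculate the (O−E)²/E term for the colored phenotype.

5.144

Under the 9:7 hypothesis (Σ ratio = 16, N = 1118):
  colored: 1118 × 9/16 = 628.875
  colorless: 1118 × 7/16 = 489.125
Contribution of colored: (572 − 628.875)² / 628.875 = 5.1437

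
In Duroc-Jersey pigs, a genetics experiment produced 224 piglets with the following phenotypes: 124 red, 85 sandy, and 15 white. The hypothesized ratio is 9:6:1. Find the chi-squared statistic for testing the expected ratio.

Expected counts for N = 224 under a 9:6:1 ratio (total parts = 16):
  red: 224 × 9/16 = 126
  sandy: 224 × 6/16 = 84
  white: 224 × 1/16 = 14
χ² = Σ (O − E)² / E
  red: (124 − 126)² / 126 = 0.0317
  sandy: (85 − 84)² / 84 = 0.0119
  white: (15 − 14)² / 14 = 0.0714
χ² = 0.0317 + 0.0119 + 0.0714 = 0.115

0.115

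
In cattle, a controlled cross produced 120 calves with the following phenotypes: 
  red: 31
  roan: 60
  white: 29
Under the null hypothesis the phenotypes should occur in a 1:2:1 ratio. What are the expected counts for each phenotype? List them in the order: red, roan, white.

Total ratio parts = 4. Expected numbers out of 120:
  red: 120 × 1/4 = 30
  roan: 120 × 2/4 = 60
  white: 120 × 1/4 = 30

30, 60, 30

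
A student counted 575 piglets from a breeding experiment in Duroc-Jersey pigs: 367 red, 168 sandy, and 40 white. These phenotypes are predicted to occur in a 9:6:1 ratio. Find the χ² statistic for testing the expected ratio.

16.845

Total ratio parts = 16. Expected numbers out of 575:
  red: 575 × 9/16 = 323.4375
  sandy: 575 × 6/16 = 215.625
  white: 575 × 1/16 = 35.9375
χ² = Σ (O − E)² / E
  red: (367 − 323.4375)² / 323.4375 = 5.8673
  sandy: (168 − 215.625)² / 215.625 = 10.5189
  white: (40 − 35.9375)² / 35.9375 = 0.4592
χ² = 5.8673 + 10.5189 + 0.4592 = 16.8454 ≈ 16.845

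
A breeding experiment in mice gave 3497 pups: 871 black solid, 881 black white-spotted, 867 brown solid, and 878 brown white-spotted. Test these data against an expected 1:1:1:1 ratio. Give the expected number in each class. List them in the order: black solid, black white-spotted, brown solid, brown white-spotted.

Expected counts for N = 3497 under a 1:1:1:1 ratio (total parts = 4):
  black solid: 3497 × 1/4 = 874.25
  black white-spotted: 3497 × 1/4 = 874.25
  brown solid: 3497 × 1/4 = 874.25
  brown white-spotted: 3497 × 1/4 = 874.25

874.25, 874.25, 874.25, 874.25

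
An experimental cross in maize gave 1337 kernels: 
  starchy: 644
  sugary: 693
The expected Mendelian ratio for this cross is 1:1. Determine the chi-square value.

Under the 1:1 hypothesis (Σ ratio = 2, N = 1337):
  starchy: 1337 × 1/2 = 668.5
  sugary: 1337 × 1/2 = 668.5
χ² = Σ (O − E)² / E
  starchy: (644 − 668.5)² / 668.5 = 0.8979
  sugary: (693 − 668.5)² / 668.5 = 0.8979
χ² = 0.8979 + 0.8979 = 1.7958 ≈ 1.796

1.796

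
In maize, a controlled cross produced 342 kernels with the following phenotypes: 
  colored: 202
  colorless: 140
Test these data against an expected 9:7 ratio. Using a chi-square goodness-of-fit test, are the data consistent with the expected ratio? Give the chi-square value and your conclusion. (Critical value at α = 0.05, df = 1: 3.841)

Total ratio parts = 16. Expected numbers out of 342:
  colored: 342 × 9/16 = 192.375
  colorless: 342 × 7/16 = 149.625
χ² = Σ (O − E)² / E
  colored: (202 − 192.375)² / 192.375 = 0.4816
  colorless: (140 − 149.625)² / 149.625 = 0.6192
χ² = 0.4816 + 0.6192 = 1.1008 ≈ 1.101
Degrees of freedom = 2 − 1 = 1; critical value at α = 0.05 is 3.841.
Since 1.101 < 3.841, we fail to reject the null hypothesis — the data are consistent with the 9:7 ratio.

1.101; consistent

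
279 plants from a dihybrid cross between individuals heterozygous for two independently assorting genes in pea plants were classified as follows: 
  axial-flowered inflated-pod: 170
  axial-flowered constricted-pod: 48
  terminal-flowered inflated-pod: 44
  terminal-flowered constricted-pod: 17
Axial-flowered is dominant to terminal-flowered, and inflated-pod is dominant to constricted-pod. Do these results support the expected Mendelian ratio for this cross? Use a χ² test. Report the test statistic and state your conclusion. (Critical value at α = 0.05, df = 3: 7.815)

2.775; consistent

A dihybrid F₂ with independent assortment and complete dominance at both loci gives a 9:3:3:1 phenotypic ratio.
Under the 9:3:3:1 hypothesis (Σ ratio = 16, N = 279):
  axial-flowered inflated-pod: 279 × 9/16 = 156.9375
  axial-flowered constricted-pod: 279 × 3/16 = 52.3125
  terminal-flowered inflated-pod: 279 × 3/16 = 52.3125
  terminal-flowered constricted-pod: 279 × 1/16 = 17.4375
χ² = Σ (O − E)² / E
  axial-flowered inflated-pod: (170 − 156.9375)² / 156.9375 = 1.0872
  axial-flowered constricted-pod: (48 − 52.3125)² / 52.3125 = 0.3555
  terminal-flowered inflated-pod: (44 − 52.3125)² / 52.3125 = 1.3209
  terminal-flowered constricted-pod: (17 − 17.4375)² / 17.4375 = 0.0110
χ² = 1.0872 + 0.3555 + 1.3209 + 0.0110 = 2.7746 ≈ 2.775
Degrees of freedom = 4 − 1 = 3; critical value at α = 0.05 is 7.815.
Since 2.775 < 7.815, we fail to reject the null hypothesis — the data are consistent with the 9:3:3:1 ratio.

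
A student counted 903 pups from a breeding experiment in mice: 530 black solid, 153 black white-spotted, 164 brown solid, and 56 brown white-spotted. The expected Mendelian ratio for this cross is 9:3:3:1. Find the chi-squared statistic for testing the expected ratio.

Expected counts for N = 903 under a 9:3:3:1 ratio (total parts = 16):
  black solid: 903 × 9/16 = 507.9375
  black white-spotted: 903 × 3/16 = 169.3125
  brown solid: 903 × 3/16 = 169.3125
  brown white-spotted: 903 × 1/16 = 56.4375
χ² = Σ (O − E)² / E
  black solid: (530 − 507.9375)² / 507.9375 = 0.9583
  black white-spotted: (153 − 169.3125)² / 169.3125 = 1.5716
  brown solid: (164 − 169.3125)² / 169.3125 = 0.1667
  brown white-spotted: (56 − 56.4375)² / 56.4375 = 0.0034
χ² = 0.9583 + 1.5716 + 0.1667 + 0.0034 = 2.700

2.700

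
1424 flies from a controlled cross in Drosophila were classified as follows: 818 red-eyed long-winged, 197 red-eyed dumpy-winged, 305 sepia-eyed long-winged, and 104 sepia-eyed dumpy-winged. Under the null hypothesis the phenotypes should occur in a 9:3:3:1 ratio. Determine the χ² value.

26.649

Expected counts for N = 1424 under a 9:3:3:1 ratio (total parts = 16):
  red-eyed long-winged: 1424 × 9/16 = 801
  red-eyed dumpy-winged: 1424 × 3/16 = 267
  sepia-eyed long-winged: 1424 × 3/16 = 267
  sepia-eyed dumpy-winged: 1424 × 1/16 = 89
χ² = Σ (O − E)² / E
  red-eyed long-winged: (818 − 801)² / 801 = 0.3608
  red-eyed dumpy-winged: (197 − 267)² / 267 = 18.3521
  sepia-eyed long-winged: (305 − 267)² / 267 = 5.4082
  sepia-eyed dumpy-winged: (104 − 89)² / 89 = 2.5281
χ² = 0.3608 + 18.3521 + 5.4082 + 2.5281 = 26.6492 ≈ 26.649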